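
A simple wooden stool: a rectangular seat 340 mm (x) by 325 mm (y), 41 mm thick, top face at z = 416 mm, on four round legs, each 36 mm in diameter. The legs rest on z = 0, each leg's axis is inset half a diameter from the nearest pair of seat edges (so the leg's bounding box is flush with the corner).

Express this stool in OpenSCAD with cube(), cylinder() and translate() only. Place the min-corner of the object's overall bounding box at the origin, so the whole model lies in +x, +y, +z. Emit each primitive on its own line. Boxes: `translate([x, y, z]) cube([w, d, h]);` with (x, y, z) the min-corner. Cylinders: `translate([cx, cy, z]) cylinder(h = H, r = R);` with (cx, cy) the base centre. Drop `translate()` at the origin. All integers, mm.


translate([0, 0, 375]) cube([340, 325, 41]);
translate([18, 18, 0]) cylinder(h = 375, r = 18);
translate([322, 18, 0]) cylinder(h = 375, r = 18);
translate([18, 307, 0]) cylinder(h = 375, r = 18);
translate([322, 307, 0]) cylinder(h = 375, r = 18);


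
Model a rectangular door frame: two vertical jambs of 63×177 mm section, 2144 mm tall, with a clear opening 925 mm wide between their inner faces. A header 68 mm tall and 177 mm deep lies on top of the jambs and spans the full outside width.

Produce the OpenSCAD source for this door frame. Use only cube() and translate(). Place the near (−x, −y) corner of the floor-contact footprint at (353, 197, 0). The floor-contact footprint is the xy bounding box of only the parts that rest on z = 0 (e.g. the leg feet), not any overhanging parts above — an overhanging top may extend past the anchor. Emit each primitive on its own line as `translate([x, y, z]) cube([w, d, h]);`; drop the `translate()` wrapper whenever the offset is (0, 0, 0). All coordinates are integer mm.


translate([353, 197, 0]) cube([63, 177, 2144]);
translate([1341, 197, 0]) cube([63, 177, 2144]);
translate([353, 197, 2144]) cube([1051, 177, 68]);


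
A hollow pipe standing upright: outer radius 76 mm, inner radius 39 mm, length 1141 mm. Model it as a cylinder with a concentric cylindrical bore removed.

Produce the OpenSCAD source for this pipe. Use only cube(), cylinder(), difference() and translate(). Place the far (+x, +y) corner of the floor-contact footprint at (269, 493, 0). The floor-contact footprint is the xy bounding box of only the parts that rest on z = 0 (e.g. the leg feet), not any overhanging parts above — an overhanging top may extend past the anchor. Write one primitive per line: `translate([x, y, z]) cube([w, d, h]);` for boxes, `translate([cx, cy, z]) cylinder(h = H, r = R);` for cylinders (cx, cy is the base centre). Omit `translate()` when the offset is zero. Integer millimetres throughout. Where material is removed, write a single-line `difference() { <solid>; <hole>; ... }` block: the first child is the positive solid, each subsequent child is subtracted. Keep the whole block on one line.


difference() { translate([193, 417, 0]) cylinder(h = 1141, r = 76); translate([193, 417, 0]) cylinder(h = 1141, r = 39); }


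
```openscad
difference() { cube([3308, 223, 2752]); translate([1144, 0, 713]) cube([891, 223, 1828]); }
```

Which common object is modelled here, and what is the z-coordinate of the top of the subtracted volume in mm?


A wall with a window opening. The window head height is 2541 mm.

A wall with a rectangular opening subtracted — a window. Sill at z = 713, opening 1828 mm tall, so the head is at 713 + 1828 = 2541 mm.


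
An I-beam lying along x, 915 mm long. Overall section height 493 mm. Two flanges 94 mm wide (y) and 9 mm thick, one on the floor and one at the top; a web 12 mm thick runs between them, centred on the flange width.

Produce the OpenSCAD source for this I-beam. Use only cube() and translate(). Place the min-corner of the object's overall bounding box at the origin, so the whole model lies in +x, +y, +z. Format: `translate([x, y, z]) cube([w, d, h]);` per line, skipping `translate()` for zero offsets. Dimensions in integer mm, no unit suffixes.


cube([915, 94, 9]);
translate([0, 41, 9]) cube([915, 12, 475]);
translate([0, 0, 484]) cube([915, 94, 9]);


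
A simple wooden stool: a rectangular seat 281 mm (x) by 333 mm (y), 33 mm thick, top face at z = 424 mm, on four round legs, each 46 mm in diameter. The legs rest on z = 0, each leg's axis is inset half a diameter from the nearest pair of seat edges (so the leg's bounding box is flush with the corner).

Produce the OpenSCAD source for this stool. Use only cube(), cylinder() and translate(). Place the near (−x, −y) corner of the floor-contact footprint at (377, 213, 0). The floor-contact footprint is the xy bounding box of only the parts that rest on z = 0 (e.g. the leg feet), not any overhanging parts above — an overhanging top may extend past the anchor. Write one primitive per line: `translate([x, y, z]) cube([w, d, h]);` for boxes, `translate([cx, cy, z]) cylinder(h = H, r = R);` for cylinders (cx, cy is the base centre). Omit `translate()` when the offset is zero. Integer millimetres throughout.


translate([377, 213, 391]) cube([281, 333, 33]);
translate([400, 236, 0]) cylinder(h = 391, r = 23);
translate([635, 236, 0]) cylinder(h = 391, r = 23);
translate([400, 523, 0]) cylinder(h = 391, r = 23);
translate([635, 523, 0]) cylinder(h = 391, r = 23);


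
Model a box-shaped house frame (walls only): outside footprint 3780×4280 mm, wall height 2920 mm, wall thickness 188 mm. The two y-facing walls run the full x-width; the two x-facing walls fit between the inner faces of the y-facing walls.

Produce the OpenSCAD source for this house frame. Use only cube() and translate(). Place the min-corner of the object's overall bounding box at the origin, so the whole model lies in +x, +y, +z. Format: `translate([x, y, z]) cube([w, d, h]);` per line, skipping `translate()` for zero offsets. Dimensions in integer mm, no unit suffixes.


cube([3780, 188, 2920]);
translate([0, 4092, 0]) cube([3780, 188, 2920]);
translate([0, 188, 0]) cube([188, 3904, 2920]);
translate([3592, 188, 0]) cube([188, 3904, 2920]);


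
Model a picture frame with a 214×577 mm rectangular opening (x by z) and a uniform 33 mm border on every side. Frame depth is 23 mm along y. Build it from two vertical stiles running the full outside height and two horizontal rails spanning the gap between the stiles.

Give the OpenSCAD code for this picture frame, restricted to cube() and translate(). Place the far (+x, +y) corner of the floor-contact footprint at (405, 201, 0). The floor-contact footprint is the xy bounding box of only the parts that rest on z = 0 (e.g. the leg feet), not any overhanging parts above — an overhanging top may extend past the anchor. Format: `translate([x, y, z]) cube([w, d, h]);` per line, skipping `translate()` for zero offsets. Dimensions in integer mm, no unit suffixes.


translate([125, 178, 0]) cube([33, 23, 643]);
translate([372, 178, 0]) cube([33, 23, 643]);
translate([158, 178, 0]) cube([214, 23, 33]);
translate([158, 178, 610]) cube([214, 23, 33]);


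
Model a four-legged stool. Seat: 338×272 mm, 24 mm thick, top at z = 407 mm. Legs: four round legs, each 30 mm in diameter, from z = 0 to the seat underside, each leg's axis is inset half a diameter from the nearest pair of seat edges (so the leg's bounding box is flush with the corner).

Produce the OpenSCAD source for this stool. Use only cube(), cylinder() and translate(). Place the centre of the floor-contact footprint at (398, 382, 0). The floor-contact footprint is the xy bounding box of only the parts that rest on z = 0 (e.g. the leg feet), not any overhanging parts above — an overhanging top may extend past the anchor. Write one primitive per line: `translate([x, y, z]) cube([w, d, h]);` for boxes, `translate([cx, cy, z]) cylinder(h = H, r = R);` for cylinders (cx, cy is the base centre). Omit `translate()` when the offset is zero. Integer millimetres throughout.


translate([229, 246, 383]) cube([338, 272, 24]);
translate([244, 261, 0]) cylinder(h = 383, r = 15);
translate([552, 261, 0]) cylinder(h = 383, r = 15);
translate([244, 503, 0]) cylinder(h = 383, r = 15);
translate([552, 503, 0]) cylinder(h = 383, r = 15);


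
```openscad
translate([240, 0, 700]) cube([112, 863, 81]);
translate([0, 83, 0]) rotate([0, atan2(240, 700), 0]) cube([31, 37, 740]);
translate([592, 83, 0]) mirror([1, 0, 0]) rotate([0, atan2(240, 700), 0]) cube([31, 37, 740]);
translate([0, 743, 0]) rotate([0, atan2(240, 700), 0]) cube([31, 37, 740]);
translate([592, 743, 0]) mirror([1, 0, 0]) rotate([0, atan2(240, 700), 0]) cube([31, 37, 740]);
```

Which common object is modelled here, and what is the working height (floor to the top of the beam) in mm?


A sawhorse. The overall height is 781 mm.

A beam across two mirrored pairs of raked legs — a sawhorse. The beam's underside is at z = 700 (matching the legs' vertical rise in atan2(240, 700)) and the beam is 81 mm tall, so its top is at 700 + 81 = 781 mm. The raked legs top out at the beam's underside, so that is the highest point.


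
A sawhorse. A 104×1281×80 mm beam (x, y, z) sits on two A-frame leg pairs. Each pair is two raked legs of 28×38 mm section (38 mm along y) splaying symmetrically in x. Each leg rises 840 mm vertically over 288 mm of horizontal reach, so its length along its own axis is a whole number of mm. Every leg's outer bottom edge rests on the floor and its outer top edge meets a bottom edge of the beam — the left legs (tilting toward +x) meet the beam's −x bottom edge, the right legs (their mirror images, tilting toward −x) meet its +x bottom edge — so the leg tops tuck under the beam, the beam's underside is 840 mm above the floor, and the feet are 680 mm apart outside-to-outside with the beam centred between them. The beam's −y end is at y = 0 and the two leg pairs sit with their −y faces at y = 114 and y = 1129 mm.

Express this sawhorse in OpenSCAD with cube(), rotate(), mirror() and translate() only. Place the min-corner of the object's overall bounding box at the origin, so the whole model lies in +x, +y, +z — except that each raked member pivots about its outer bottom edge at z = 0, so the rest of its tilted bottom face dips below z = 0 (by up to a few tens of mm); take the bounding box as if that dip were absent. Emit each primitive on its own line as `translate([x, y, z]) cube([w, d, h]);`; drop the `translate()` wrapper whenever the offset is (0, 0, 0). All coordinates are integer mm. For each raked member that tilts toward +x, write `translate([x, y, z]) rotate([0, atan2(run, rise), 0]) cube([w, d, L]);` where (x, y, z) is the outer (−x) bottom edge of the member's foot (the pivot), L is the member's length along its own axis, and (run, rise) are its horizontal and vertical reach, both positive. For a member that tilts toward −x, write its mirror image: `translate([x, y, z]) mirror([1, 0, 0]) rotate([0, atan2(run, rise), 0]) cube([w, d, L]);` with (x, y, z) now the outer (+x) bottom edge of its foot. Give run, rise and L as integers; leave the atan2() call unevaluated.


translate([288, 0, 840]) cube([104, 1281, 80]);
translate([0, 114, 0]) rotate([0, atan2(288, 840), 0]) cube([28, 38, 888]);
translate([680, 114, 0]) mirror([1, 0, 0]) rotate([0, atan2(288, 840), 0]) cube([28, 38, 888]);
translate([0, 1129, 0]) rotate([0, atan2(288, 840), 0]) cube([28, 38, 888]);
translate([680, 1129, 0]) mirror([1, 0, 0]) rotate([0, atan2(288, 840), 0]) cube([28, 38, 888]);


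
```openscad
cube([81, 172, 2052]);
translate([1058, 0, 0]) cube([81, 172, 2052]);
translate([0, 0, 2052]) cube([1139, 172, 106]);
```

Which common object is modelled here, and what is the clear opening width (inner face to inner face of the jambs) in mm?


A door frame. The clear opening width is 977 mm.

Two 2052 mm tall posts with a header on top — a door frame. The left jamb is 81 mm wide at x = 0; the right jamb starts at x = 1058. The clear opening is 1058 − 81 = 977 mm.


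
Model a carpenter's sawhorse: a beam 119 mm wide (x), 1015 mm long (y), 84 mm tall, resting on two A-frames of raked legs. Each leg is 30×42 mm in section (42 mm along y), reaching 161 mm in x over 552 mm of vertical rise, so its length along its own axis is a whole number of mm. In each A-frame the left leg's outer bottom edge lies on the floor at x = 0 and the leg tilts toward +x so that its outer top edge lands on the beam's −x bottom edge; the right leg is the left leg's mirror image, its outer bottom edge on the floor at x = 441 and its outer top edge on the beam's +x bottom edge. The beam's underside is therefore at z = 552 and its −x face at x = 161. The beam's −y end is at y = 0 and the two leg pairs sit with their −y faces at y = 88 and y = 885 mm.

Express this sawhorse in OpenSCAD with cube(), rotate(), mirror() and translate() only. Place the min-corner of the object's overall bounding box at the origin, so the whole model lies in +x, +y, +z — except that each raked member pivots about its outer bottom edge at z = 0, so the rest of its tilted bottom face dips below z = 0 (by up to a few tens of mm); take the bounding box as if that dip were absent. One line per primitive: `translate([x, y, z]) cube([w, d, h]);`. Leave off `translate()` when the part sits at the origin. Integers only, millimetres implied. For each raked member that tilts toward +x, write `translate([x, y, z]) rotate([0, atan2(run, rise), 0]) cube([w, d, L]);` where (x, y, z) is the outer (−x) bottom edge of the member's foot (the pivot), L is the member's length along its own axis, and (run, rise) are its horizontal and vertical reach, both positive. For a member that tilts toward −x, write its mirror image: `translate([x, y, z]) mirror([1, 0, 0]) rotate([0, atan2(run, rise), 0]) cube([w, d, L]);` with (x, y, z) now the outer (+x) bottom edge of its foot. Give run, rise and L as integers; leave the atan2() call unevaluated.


translate([161, 0, 552]) cube([119, 1015, 84]);
translate([0, 88, 0]) rotate([0, atan2(161, 552), 0]) cube([30, 42, 575]);
translate([441, 88, 0]) mirror([1, 0, 0]) rotate([0, atan2(161, 552), 0]) cube([30, 42, 575]);
translate([0, 885, 0]) rotate([0, atan2(161, 552), 0]) cube([30, 42, 575]);
translate([441, 885, 0]) mirror([1, 0, 0]) rotate([0, atan2(161, 552), 0]) cube([30, 42, 575]);


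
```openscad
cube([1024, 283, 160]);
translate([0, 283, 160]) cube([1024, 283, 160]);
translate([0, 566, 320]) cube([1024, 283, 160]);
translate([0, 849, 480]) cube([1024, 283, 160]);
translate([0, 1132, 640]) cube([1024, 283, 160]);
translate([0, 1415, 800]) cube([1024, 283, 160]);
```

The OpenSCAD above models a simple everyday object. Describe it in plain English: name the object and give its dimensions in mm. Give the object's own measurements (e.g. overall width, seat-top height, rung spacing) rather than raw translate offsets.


A straight staircase of 6 solid steps. Each step is 1024 mm wide (x), 283 mm deep (y, the going) and 160 mm tall (the rise). The first step rests on the floor; each subsequent step sits one going further in +y and one rise higher in +z, directly behind and above the previous step with no overlap.


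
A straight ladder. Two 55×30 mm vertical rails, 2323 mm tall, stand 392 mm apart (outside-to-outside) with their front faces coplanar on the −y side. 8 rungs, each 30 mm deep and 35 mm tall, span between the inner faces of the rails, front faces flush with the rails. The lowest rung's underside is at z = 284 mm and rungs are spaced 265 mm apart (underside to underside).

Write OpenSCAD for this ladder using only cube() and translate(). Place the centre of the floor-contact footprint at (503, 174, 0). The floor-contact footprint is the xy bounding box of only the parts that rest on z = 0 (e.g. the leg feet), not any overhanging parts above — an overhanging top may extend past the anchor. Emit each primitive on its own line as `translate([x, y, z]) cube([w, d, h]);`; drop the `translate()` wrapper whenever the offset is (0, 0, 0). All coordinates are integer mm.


// rung span = 392 - 2*55 = 282
// rung[k] z = 284 + k*265
translate([307, 159, 0]) cube([55, 30, 2323]);
translate([644, 159, 0]) cube([55, 30, 2323]);
translate([362, 159, 284]) cube([282, 30, 35]);
translate([362, 159, 549]) cube([282, 30, 35]);
translate([362, 159, 814]) cube([282, 30, 35]);
translate([362, 159, 1079]) cube([282, 30, 35]);
translate([362, 159, 1344]) cube([282, 30, 35]);
translate([362, 159, 1609]) cube([282, 30, 35]);
translate([362, 159, 1874]) cube([282, 30, 35]);
translate([362, 159, 2139]) cube([282, 30, 35]);


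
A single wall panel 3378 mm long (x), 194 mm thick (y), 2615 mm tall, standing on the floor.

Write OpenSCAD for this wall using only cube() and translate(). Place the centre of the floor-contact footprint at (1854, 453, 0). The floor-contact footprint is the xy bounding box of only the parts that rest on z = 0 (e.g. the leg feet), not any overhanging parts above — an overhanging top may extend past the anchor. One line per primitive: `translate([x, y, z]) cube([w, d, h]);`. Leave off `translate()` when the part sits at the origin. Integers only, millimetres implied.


translate([165, 356, 0]) cube([3378, 194, 2615]);


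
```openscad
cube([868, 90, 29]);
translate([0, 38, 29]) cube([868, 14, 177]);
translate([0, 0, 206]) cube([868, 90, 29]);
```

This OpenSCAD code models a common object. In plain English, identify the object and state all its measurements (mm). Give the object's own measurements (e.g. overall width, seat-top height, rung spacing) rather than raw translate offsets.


An I-beam lying along x, 868 mm long. Overall section height 235 mm. Two flanges 90 mm wide (y) and 29 mm thick, one on the floor and one at the top; a web 14 mm thick runs between them, centred on the flange width.


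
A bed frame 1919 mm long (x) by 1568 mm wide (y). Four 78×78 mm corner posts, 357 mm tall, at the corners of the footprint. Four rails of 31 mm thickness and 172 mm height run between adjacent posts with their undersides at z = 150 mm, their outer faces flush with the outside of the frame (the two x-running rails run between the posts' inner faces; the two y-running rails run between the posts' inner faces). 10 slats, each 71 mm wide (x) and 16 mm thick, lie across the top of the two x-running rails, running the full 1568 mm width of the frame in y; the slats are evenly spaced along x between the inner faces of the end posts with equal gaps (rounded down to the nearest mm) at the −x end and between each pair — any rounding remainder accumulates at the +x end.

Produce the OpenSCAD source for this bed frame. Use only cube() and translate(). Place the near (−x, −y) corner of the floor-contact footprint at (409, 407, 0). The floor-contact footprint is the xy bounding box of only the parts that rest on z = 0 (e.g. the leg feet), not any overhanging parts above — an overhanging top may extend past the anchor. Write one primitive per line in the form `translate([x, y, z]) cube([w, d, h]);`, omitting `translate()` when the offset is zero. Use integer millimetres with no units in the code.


translate([409, 407, 0]) cube([78, 78, 357]);
translate([409, 1897, 0]) cube([78, 78, 357]);
translate([2250, 407, 0]) cube([78, 78, 357]);
translate([2250, 1897, 0]) cube([78, 78, 357]);
translate([487, 407, 150]) cube([1763, 31, 172]);
translate([487, 1944, 150]) cube([1763, 31, 172]);
translate([409, 485, 150]) cube([31, 1412, 172]);
translate([2297, 485, 150]) cube([31, 1412, 172]);
translate([582, 407, 322]) cube([71, 1568, 16]);
translate([748, 407, 322]) cube([71, 1568, 16]);
translate([914, 407, 322]) cube([71, 1568, 16]);
translate([1080, 407, 322]) cube([71, 1568, 16]);
translate([1246, 407, 322]) cube([71, 1568, 16]);
translate([1412, 407, 322]) cube([71, 1568, 16]);
translate([1578, 407, 322]) cube([71, 1568, 16]);
translate([1744, 407, 322]) cube([71, 1568, 16]);
translate([1910, 407, 322]) cube([71, 1568, 16]);
translate([2076, 407, 322]) cube([71, 1568, 16]);


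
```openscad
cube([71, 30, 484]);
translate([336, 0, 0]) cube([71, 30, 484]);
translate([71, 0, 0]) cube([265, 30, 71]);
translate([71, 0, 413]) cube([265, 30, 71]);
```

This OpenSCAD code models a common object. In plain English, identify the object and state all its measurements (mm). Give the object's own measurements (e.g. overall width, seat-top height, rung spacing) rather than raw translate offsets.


A rectangular picture frame lying in the x–z plane (depth along y). The opening is 265 mm wide (x) by 342 mm tall (z), surrounded by a border 71 mm wide on all four sides. The frame is 30 mm deep and is made of two full-height vertical stiles with two horizontal rails fitted between them.


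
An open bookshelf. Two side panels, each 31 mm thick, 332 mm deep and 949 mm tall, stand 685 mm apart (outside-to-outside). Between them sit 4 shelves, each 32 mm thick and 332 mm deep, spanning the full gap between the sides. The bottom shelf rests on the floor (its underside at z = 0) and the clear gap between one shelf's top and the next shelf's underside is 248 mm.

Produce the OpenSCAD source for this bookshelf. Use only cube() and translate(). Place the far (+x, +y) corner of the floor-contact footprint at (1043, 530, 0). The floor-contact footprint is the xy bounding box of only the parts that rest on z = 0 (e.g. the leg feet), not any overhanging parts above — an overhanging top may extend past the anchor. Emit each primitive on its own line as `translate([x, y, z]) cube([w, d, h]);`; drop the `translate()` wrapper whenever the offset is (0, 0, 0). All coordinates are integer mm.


translate([358, 198, 0]) cube([31, 332, 949]);
translate([1012, 198, 0]) cube([31, 332, 949]);
translate([389, 198, 0]) cube([623, 332, 32]);
translate([389, 198, 280]) cube([623, 332, 32]);
translate([389, 198, 560]) cube([623, 332, 32]);
translate([389, 198, 840]) cube([623, 332, 32]);


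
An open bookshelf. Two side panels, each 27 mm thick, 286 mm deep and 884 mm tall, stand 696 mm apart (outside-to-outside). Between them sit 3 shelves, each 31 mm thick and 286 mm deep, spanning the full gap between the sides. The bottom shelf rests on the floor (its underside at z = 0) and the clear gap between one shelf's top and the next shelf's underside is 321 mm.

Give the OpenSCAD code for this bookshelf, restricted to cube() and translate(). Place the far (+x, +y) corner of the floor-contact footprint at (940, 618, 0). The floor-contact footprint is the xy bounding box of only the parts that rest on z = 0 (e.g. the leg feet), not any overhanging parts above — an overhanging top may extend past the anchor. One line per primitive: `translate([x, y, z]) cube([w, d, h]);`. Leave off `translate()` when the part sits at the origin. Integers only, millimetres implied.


translate([244, 332, 0]) cube([27, 286, 884]);
translate([913, 332, 0]) cube([27, 286, 884]);
translate([271, 332, 0]) cube([642, 286, 31]);
translate([271, 332, 352]) cube([642, 286, 31]);
translate([271, 332, 704]) cube([642, 286, 31]);


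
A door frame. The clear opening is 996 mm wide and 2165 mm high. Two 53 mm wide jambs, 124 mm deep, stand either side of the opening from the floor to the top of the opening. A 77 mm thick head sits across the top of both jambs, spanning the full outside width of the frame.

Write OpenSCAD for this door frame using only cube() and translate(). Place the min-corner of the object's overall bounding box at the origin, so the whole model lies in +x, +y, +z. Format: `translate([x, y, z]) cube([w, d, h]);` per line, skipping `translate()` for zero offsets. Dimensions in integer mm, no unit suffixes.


cube([53, 124, 2165]);
translate([1049, 0, 0]) cube([53, 124, 2165]);
translate([0, 0, 2165]) cube([1102, 124, 77]);


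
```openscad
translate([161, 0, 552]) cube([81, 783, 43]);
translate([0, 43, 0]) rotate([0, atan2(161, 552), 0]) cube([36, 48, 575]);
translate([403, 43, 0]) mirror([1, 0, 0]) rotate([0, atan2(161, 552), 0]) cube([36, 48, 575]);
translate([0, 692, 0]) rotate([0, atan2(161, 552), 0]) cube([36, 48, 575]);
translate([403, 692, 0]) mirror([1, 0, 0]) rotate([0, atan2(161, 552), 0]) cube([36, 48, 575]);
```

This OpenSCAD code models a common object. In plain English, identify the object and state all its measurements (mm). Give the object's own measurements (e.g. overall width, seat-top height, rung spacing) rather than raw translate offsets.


A sawhorse. A 81×783×43 mm beam (x, y, z) sits on two A-frame leg pairs. Each pair is two raked legs of 36×48 mm section (48 mm along y) splaying symmetrically in x. Each leg rises 552 mm vertically over 161 mm of horizontal reach and is 575 mm long along its own axis. Every leg's outer bottom edge rests on the floor and its outer top edge meets a bottom edge of the beam — the left legs (tilting toward +x) meet the beam's −x bottom edge, the right legs (their mirror images, tilting toward −x) meet its +x bottom edge — so the leg tops tuck under the beam, the beam's underside is 552 mm above the floor, and the feet are 403 mm apart outside-to-outside with the beam centred between them. The two leg pairs are set in 43 mm from either end of the beam.


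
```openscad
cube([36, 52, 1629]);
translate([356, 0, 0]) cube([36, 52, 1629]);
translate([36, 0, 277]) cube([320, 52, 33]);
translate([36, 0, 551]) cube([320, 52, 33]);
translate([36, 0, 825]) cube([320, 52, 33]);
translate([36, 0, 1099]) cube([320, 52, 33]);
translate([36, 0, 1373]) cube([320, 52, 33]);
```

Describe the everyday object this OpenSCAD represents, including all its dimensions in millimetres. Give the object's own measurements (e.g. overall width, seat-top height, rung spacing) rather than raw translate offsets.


A straight ladder. Two 36×52 mm vertical rails, 1629 mm tall, stand 392 mm apart (outside-to-outside) with their front faces coplanar on the −y side. 5 rungs, each 52 mm deep and 33 mm tall, span between the inner faces of the rails, front faces flush with the rails. The lowest rung's underside is at z = 277 mm and rungs are spaced 274 mm apart (underside to underside).


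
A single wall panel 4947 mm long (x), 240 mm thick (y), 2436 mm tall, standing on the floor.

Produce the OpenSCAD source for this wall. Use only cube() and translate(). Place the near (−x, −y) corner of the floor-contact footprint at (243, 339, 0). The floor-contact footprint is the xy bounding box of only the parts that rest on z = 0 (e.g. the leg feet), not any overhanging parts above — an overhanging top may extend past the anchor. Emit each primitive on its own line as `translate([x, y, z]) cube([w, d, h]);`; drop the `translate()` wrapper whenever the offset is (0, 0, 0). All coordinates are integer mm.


translate([243, 339, 0]) cube([4947, 240, 2436]);


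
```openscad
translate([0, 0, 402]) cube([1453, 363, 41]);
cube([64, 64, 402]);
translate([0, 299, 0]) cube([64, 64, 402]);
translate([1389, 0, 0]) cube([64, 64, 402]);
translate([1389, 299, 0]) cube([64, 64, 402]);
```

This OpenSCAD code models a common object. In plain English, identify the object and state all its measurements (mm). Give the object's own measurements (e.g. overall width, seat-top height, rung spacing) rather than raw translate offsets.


A long wooden bench with a 1453 mm (x) × 363 mm (y) seat, 41 mm thick, its top surface 443 mm above the floor. Four 64 mm square legs at the seat corners, flush with the edges, run from z = 0 to the seat underside.


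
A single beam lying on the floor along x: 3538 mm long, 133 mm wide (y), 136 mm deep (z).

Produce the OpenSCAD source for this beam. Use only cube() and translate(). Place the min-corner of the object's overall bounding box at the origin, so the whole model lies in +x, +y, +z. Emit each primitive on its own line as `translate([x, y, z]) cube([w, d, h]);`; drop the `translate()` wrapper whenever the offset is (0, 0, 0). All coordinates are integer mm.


cube([3538, 133, 136]);


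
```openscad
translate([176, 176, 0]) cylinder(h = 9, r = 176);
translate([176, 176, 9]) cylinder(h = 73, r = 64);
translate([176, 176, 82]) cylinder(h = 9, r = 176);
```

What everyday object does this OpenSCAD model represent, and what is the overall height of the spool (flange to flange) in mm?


A spool. The overall height is 91 mm.

Three coaxial cylinders, large–small–large — a spool. Two 9 mm flanges and a 73 mm core give 9 + 73 + 9 = 91 mm.


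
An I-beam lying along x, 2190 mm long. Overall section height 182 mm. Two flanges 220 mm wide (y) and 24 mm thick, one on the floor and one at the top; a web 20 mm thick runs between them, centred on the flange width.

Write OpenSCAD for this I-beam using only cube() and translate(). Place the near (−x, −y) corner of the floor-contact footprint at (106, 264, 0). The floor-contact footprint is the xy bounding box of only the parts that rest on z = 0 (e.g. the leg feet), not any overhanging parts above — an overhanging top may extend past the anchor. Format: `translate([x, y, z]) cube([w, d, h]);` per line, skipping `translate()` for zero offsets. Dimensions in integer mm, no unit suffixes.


translate([106, 264, 0]) cube([2190, 220, 24]);
translate([106, 364, 24]) cube([2190, 20, 134]);
translate([106, 264, 158]) cube([2190, 220, 24]);


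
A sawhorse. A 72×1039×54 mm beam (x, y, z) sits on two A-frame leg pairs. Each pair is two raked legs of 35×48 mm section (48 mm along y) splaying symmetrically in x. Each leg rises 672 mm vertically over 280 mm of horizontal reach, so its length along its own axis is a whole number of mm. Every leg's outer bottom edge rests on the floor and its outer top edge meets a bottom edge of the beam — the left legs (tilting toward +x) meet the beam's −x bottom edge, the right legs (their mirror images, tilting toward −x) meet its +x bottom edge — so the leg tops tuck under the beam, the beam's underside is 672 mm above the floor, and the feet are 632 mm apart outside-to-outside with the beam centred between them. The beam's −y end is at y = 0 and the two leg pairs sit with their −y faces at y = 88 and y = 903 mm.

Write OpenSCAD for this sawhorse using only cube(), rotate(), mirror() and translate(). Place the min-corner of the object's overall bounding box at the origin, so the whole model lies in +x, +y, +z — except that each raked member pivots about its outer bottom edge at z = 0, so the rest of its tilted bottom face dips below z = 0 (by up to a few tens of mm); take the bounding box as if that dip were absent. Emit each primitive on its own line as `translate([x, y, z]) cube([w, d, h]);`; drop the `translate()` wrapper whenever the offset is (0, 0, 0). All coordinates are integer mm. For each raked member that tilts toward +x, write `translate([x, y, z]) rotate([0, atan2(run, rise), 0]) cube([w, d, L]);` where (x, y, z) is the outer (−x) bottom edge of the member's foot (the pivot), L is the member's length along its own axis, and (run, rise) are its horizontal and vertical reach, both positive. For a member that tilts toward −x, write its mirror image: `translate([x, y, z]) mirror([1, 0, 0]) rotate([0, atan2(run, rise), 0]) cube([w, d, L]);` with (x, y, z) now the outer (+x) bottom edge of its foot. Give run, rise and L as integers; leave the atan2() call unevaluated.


translate([280, 0, 672]) cube([72, 1039, 54]);
translate([0, 88, 0]) rotate([0, atan2(280, 672), 0]) cube([35, 48, 728]);
translate([632, 88, 0]) mirror([1, 0, 0]) rotate([0, atan2(280, 672), 0]) cube([35, 48, 728]);
translate([0, 903, 0]) rotate([0, atan2(280, 672), 0]) cube([35, 48, 728]);
translate([632, 903, 0]) mirror([1, 0, 0]) rotate([0, atan2(280, 672), 0]) cube([35, 48, 728]);


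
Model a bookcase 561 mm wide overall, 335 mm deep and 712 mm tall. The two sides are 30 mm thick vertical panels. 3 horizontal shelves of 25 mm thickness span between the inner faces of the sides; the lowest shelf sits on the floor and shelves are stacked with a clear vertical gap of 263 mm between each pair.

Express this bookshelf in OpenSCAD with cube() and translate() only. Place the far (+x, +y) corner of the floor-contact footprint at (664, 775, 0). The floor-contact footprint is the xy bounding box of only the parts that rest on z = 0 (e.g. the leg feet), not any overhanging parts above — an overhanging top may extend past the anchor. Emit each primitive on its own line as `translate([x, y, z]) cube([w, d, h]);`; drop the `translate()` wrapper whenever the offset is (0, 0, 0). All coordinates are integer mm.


translate([103, 440, 0]) cube([30, 335, 712]);
translate([634, 440, 0]) cube([30, 335, 712]);
translate([133, 440, 0]) cube([501, 335, 25]);
translate([133, 440, 288]) cube([501, 335, 25]);
translate([133, 440, 576]) cube([501, 335, 25]);


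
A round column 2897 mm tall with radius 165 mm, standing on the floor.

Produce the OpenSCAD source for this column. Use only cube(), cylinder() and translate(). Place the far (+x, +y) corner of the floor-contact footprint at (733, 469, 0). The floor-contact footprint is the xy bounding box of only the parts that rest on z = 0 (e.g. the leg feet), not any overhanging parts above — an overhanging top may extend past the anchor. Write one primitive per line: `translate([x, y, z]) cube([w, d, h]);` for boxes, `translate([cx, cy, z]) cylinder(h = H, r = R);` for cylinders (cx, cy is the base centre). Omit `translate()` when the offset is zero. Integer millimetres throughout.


translate([568, 304, 0]) cylinder(h = 2897, r = 165);


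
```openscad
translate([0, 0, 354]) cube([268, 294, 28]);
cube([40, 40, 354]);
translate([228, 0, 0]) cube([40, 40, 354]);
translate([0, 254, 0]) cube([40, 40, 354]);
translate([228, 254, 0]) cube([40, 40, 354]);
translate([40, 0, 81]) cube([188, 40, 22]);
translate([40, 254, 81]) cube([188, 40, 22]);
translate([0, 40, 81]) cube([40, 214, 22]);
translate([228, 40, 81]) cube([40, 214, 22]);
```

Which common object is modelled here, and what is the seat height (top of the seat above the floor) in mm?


A stool. The seat height is 382 mm.

A 268×294×28 slab at z = 354 on four corner posts — a stool. The seat top is 354 + 28 = 382 mm.


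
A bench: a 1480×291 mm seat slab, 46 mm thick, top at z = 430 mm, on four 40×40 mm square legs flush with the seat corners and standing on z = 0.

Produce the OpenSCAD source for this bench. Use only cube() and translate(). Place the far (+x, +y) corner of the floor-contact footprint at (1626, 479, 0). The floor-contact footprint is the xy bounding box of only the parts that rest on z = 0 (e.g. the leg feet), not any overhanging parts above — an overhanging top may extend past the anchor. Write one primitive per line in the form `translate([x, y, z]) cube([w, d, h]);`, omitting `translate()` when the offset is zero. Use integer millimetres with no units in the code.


translate([146, 188, 384]) cube([1480, 291, 46]);
translate([146, 188, 0]) cube([40, 40, 384]);
translate([146, 439, 0]) cube([40, 40, 384]);
translate([1586, 188, 0]) cube([40, 40, 384]);
translate([1586, 439, 0]) cube([40, 40, 384]);


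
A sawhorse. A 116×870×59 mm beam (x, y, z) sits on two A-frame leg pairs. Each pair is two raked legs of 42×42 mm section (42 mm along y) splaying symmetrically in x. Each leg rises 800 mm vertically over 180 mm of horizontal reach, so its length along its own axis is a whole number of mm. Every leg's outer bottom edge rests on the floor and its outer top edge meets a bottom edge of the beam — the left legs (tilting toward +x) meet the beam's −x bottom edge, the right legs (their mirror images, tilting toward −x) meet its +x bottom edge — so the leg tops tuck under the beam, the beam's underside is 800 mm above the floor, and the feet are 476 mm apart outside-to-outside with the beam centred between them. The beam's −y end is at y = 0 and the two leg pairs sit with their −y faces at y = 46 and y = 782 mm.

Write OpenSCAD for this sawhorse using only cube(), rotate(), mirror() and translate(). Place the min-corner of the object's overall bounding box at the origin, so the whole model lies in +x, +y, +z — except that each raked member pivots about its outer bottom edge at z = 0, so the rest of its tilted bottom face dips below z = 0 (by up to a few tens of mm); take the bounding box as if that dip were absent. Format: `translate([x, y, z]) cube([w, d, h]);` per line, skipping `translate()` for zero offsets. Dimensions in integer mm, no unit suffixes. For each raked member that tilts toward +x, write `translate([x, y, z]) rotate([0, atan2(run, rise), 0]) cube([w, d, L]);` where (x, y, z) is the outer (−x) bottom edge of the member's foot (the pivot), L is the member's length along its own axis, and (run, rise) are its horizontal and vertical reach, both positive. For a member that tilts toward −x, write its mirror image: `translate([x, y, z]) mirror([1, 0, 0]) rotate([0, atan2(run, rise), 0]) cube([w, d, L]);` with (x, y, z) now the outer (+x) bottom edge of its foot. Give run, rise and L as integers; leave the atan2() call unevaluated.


translate([180, 0, 800]) cube([116, 870, 59]);
translate([0, 46, 0]) rotate([0, atan2(180, 800), 0]) cube([42, 42, 820]);
translate([476, 46, 0]) mirror([1, 0, 0]) rotate([0, atan2(180, 800), 0]) cube([42, 42, 820]);
translate([0, 782, 0]) rotate([0, atan2(180, 800), 0]) cube([42, 42, 820]);
translate([476, 782, 0]) mirror([1, 0, 0]) rotate([0, atan2(180, 800), 0]) cube([42, 42, 820]);


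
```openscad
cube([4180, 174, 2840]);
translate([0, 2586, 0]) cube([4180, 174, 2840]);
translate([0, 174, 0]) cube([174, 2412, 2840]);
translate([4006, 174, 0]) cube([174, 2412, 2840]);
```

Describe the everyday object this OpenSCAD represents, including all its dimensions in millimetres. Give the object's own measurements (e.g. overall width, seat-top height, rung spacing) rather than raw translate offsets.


The wall frame of a small rectangular building: four walls, each 2840 mm tall and 174 mm thick, enclosing a footprint 4180 mm (x) by 2760 mm (y) outside-to-outside, with no floor or roof. The front and back walls (the −y and +y sides) span the full width; the two side walls fit between them.


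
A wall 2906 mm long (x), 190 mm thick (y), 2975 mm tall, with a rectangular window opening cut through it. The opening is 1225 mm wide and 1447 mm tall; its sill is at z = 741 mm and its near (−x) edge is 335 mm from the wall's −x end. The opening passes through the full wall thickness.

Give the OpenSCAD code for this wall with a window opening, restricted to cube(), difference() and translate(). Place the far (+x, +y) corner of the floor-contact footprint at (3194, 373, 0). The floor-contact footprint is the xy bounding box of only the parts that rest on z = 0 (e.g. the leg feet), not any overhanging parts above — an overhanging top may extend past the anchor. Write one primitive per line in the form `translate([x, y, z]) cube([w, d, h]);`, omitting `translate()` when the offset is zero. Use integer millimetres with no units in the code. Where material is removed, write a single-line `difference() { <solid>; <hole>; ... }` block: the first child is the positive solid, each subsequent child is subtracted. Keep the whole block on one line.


difference() { translate([288, 183, 0]) cube([2906, 190, 2975]); translate([623, 183, 741]) cube([1225, 190, 1447]); }


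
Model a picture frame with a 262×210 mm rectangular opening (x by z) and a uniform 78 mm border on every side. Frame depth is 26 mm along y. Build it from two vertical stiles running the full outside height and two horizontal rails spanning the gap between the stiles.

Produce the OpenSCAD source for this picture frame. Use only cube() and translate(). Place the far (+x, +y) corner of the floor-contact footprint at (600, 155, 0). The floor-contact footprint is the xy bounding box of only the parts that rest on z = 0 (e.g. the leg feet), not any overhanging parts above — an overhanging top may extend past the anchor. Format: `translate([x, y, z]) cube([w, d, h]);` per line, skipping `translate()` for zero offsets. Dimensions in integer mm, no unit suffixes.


translate([182, 129, 0]) cube([78, 26, 366]);
translate([522, 129, 0]) cube([78, 26, 366]);
translate([260, 129, 0]) cube([262, 26, 78]);
translate([260, 129, 288]) cube([262, 26, 78]);


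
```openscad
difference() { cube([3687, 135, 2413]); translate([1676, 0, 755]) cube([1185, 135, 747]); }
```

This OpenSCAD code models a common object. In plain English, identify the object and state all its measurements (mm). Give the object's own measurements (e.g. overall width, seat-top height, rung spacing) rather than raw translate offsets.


A wall 3687 mm long (x), 135 mm thick (y), 2413 mm tall, with a rectangular window opening cut through it. The opening is 1185 mm wide and 747 mm tall; its sill is at z = 755 mm and its near (−x) edge is 1676 mm from the wall's −x end. The opening passes through the full wall thickness.
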